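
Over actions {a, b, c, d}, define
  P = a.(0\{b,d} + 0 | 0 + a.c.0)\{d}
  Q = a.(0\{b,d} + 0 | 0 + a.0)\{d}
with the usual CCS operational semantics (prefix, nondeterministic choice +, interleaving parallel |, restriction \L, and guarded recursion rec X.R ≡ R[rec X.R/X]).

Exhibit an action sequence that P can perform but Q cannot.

LTS(P): 4 reachable states
  s0 = a.(0\{b,d} + 0 | 0 + a.c.0)\{d} ⊢ —a→ s1
  s1 = (0\{b,d} + 0 | 0 + a.c.0)\{d} ⊢ —a→ s2
  s2 = (c.0)\{d} ⊢ —c→ s3
  s3 = 0\{d} ⊢ ∅
LTS(Q): 3 reachable states
  t0 = a.(0\{b,d} + 0 | 0 + a.0)\{d} ⊢ —a→ t1
  t1 = (0\{b,d} + 0 | 0 + a.0)\{d} ⊢ —a→ t2
  t2 = 0\{d} ⊢ ∅
Executing aac from P (initial set {s0}):
  step 1 (a): {s1}
  step 2 (a): {s2}
  step 3 (c): {s3}
  P completes σ.
Executing aac from Q (initial set {t0}):
  step 1 (a): {t1}
  step 2 (a): {t2}
  step 3 (c): ∅  — Q cannot continue

aac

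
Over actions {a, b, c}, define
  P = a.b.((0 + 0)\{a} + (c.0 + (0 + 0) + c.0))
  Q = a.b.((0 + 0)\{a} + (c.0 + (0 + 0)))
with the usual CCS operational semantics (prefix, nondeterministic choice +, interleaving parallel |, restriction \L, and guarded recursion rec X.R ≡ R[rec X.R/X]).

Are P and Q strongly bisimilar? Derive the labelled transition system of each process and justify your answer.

Reachable graph of P (4 states):
  p0 = a.b.((0 + 0)\{a} + (c.0 + (0 + 0) + c.0)) has moves --a--▸ p1
  p1 = b.((0 + 0)\{a} + (c.0 + (0 + 0) + c.0)) has moves --b--▸ p2
  p2 = (0 + 0)\{a} + (c.0 + (0 + 0) + c.0) has moves --c--▸ p3
  p3 = 0 has moves deadlocked
Reachable graph of Q (4 states):
  q0 = a.b.((0 + 0)\{a} + (c.0 + (0 + 0))) has moves --a--▸ q1
  q1 = b.((0 + 0)\{a} + (c.0 + (0 + 0))) has moves --b--▸ q2
  q2 = (0 + 0)\{a} + (c.0 + (0 + 0)) has moves --c--▸ q3
  q3 = 0 has moves deadlocked
Partition-refinement fixed point:
  B0 = {p0, q0}
  B1 = {p1, q1}
  B2 = {p2, q2}
  B3 = {p3, q3}
p0 ∈ B0, q0 ∈ B0 → same block

P ~ Q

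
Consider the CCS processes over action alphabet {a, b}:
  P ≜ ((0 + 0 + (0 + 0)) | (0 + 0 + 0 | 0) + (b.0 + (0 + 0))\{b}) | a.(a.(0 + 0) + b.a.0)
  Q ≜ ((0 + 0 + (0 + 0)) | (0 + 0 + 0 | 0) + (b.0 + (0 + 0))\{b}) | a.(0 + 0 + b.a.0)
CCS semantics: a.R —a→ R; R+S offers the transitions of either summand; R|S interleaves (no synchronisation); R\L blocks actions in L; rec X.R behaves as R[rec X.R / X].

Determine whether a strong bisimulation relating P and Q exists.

P ≁ Q

Reachable graph of P (5 states):
  s0 = ((0 + 0 + (0 + 0)) | (0 + 0 + 0 | 0) + (b.0 + (0 + 0))\{b}) | a.(a.(0 + 0) + b.a.0) ⊢ -a-> s1
  s1 = ((0 + 0 + (0 + 0)) | (0 + 0 + 0 | 0) + (b.0 + (0 + 0))\{b}) | (a.(0 + 0) + b.a.0) ⊢ -a-> s2, -b-> s3
  s2 = ((0 + 0 + (0 + 0)) | (0 + 0 + 0 | 0) + (b.0 + (0 + 0))\{b}) | (0 + 0) ⊢ ∅
  s3 = ((0 + 0 + (0 + 0)) | (0 + 0 + 0 | 0) + (b.0 + (0 + 0))\{b}) | a.0 ⊢ -a-> s4
  s4 = ((0 + 0 + (0 + 0)) | (0 + 0 + 0 | 0) + (b.0 + (0 + 0))\{b}) | 0 ⊢ ∅
Reachable graph of Q (4 states):
  t0 = ((0 + 0 + (0 + 0)) | (0 + 0 + 0 | 0) + (b.0 + (0 + 0))\{b}) | a.(0 + 0 + b.a.0) ⊢ -a-> t1
  t1 = ((0 + 0 + (0 + 0)) | (0 + 0 + 0 | 0) + (b.0 + (0 + 0))\{b}) | (0 + 0 + b.a.0) ⊢ -b-> t2
  t2 = ((0 + 0 + (0 + 0)) | (0 + 0 + 0 | 0) + (b.0 + (0 + 0))\{b}) | a.0 ⊢ -a-> t3
  t3 = ((0 + 0 + (0 + 0)) | (0 + 0 + 0 | 0) + (b.0 + (0 + 0))\{b}) | 0 ⊢ ∅
Bisimilarity quotient blocks:
  B0 = {s0}
  B1 = {s1}
  B2 = {s2, s4, t3}
  B3 = {s3, t2}
  B4 = {t0}
  B5 = {t1}
s0 ∈ B0, t0 ∈ B4 → different blocks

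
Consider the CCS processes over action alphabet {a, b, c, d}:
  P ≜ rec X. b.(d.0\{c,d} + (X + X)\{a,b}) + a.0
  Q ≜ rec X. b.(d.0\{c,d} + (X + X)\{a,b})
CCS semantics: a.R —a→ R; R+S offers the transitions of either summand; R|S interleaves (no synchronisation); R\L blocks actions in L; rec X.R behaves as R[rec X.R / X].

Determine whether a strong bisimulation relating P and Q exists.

P ≁ Q

Reachable graph of P (4 states):
  s0 = rec X. b.(d.0\{c,d} + (X + X)\{a,b}) + a.0 | —a→ s1, —b→ s2
  s1 = 0 | stopped
  s2 = d.0\{c,d} + ((rec X. b.(d.0\{c,d} + (X + X)\{a,b}) + a.0) + (rec X. b.(d.0\{c,d} + (X + X)\{a,b}) + a.0))\{a,b} | —d→ s3
  s3 = 0\{c,d} | stopped
Reachable graph of Q (3 states):
  t0 = rec X. b.(d.0\{c,d} + (X + X)\{a,b}) | —b→ t1
  t1 = d.0\{c,d} + ((rec X. b.(d.0\{c,d} + (X + X)\{a,b})) + (rec X. b.(d.0\{c,d} + (X + X)\{a,b})))\{a,b} | —d→ t2
  t2 = 0\{c,d} | stopped
Partition-refinement fixed point:
  B0 = {s0}
  B1 = {s2, t1}
  B2 = {s1, s3, t2}
  B3 = {t0}
s0 ∈ B0, t0 ∈ B3 → different blocks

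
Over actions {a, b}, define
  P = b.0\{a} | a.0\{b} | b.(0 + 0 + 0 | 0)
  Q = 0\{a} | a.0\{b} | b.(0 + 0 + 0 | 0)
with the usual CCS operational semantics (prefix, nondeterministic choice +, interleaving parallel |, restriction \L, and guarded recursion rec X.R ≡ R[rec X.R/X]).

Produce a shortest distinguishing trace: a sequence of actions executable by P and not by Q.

bb

P's transition system — 8 states:
  m0 = b.0\{a} | a.0\{b} | b.(0 + 0 + 0 | 0) | =a=> m1, =b=> m2, =b=> m3
  m1 = b.0\{a} | 0\{b} | b.(0 + 0 + 0 | 0) | =b=> m4, =b=> m5
  m2 = 0\{a} | a.0\{b} | b.(0 + 0 + 0 | 0) | =a=> m4, =b=> m6
  m3 = b.0\{a} | a.0\{b} | (0 + 0 + 0 | 0) | =a=> m5, =b=> m6
  m4 = 0\{a} | 0\{b} | b.(0 + 0 + 0 | 0) | =b=> m7
  m5 = b.0\{a} | 0\{b} | (0 + 0 + 0 | 0) | =b=> m7
  m6 = 0\{a} | a.0\{b} | (0 + 0 + 0 | 0) | =a=> m7
  m7 = 0\{a} | 0\{b} | (0 + 0 + 0 | 0) | ∅
Q's transition system — 4 states:
  n0 = 0\{a} | a.0\{b} | b.(0 + 0 + 0 | 0) | =a=> n1, =b=> n2
  n1 = 0\{a} | 0\{b} | b.(0 + 0 + 0 | 0) | =b=> n3
  n2 = 0\{a} | a.0\{b} | (0 + 0 + 0 | 0) | =a=> n3
  n3 = 0\{a} | 0\{b} | (0 + 0 + 0 | 0) | ∅
Executing bb from P (initial set {m0}):
  after b @ step 1: {m2, m3}
  after b @ step 2: {m6}
  P completes σ.
Executing bb from Q (initial set {n0}):
  after b @ step 1: {n2}
  after b @ step 2: ∅  — Q cannot continue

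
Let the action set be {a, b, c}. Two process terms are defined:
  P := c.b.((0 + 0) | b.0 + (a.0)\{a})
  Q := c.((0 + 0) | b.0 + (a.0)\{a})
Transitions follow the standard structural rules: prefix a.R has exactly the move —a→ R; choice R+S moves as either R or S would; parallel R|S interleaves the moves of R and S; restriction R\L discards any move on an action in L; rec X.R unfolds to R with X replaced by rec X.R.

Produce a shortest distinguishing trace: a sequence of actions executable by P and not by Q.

cbb

LTS(P): 4 reachable states
  p0 = c.b.((0 + 0) | b.0 + (a.0)\{a}) | =c=> p1
  p1 = b.((0 + 0) | b.0 + (a.0)\{a}) | =b=> p2
  p2 = (0 + 0) | b.0 + (a.0)\{a} | =b=> p3
  p3 = (0 + 0) | 0 | (no moves)
LTS(Q): 3 reachable states
  q0 = c.((0 + 0) | b.0 + (a.0)\{a}) | =c=> q1
  q1 = (0 + 0) | b.0 + (a.0)\{a} | =b=> q2
  q2 = (0 + 0) | 0 | (no moves)
Run σ = ⟨cbb⟩ on P: start {p0}
  step 1 (c): {p1}
  step 2 (b): {p2}
  step 3 (b): {p3}
  ✓ P
Run σ = ⟨cbb⟩ on Q: start {q0}
  step 1 (c): {q1}
  step 2 (b): {q2}
  step 3 (b): ∅  — Q cannot continue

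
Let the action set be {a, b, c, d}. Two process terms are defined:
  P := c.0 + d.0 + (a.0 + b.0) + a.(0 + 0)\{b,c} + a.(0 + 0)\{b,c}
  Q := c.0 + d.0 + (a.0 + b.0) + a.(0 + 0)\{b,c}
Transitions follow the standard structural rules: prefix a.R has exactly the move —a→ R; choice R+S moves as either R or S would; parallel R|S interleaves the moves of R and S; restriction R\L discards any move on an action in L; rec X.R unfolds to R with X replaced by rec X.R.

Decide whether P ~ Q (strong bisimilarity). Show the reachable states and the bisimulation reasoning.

bisimilar

LTS(P): 3 reachable states
  u0 = c.0 + d.0 + (a.0 + b.0) + a.(0 + 0)\{b,c} + a.(0 + 0)\{b,c} → -a-> u1, -a-> u2, -b-> u2, -c-> u2, -d-> u2
  u1 = (0 + 0)\{b,c} → deadlocked
  u2 = 0 → deadlocked
LTS(Q): 3 reachable states
  v0 = c.0 + d.0 + (a.0 + b.0) + a.(0 + 0)\{b,c} → -a-> v1, -a-> v2, -b-> v2, -c-> v2, -d-> v2
  v1 = (0 + 0)\{b,c} → deadlocked
  v2 = 0 → deadlocked
Bisimilarity quotient blocks:
  B0 = {u0, v0}
  B1 = {u1, u2, v1, v2}
u0 ∈ B0, v0 ∈ B0 → same block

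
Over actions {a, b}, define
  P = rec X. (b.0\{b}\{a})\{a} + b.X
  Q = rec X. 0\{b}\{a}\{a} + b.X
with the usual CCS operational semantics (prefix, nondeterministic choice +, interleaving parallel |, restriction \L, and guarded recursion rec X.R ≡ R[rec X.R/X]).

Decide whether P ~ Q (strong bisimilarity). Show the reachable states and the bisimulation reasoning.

LTS(P): 2 reachable states
  m0 = rec X. (b.0\{b}\{a})\{a} + b.X → —b→ m0, —b→ m1
  m1 = 0\{b}\{a}\{a} → stopped
LTS(Q): 1 reachable states
  n0 = rec X. 0\{b}\{a}\{a} + b.X → —b→ n0
Partition-refinement fixed point:
  B0 = {m0}
  B1 = {m1}
  B2 = {n0}
m0 ∈ B0, n0 ∈ B2 → different blocks

NO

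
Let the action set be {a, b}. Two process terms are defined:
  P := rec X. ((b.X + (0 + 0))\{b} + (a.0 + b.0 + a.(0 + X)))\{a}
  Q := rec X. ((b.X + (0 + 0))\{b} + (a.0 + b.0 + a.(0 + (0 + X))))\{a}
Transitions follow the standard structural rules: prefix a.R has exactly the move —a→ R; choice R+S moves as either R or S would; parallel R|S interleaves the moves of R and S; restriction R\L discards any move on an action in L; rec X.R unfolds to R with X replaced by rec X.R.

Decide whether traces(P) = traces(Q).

P's transition system — 2 states:
  u0 = rec X. ((b.X + (0 + 0))\{b} + (a.0 + b.0 + a.(0 + X)))\{a} → =b=> u1
  u1 = 0\{a} → (no moves)
Q's transition system — 2 states:
  v0 = rec X. ((b.X + (0 + 0))\{b} + (a.0 + b.0 + a.(0 + (0 + X))))\{a} → =b=> v1
  v1 = 0\{a} → (no moves)
Coarsest stable partition (strong bisimilarity classes):
  B0 = {u0, v0}
  B1 = {u1, v1}
u0 ∈ B0, v0 ∈ B0 → same block
Bisimilar ⇒ trace-equivalent.

YES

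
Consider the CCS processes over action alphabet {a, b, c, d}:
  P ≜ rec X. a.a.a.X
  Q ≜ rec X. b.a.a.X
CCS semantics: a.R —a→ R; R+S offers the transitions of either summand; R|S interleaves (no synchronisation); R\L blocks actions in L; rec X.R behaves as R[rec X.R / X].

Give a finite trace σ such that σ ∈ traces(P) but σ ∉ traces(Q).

a

Reachable graph of P (3 states):
  s0 = rec X. a.a.a.X has moves ··a··> s1
  s1 = a.a.(rec X. a.a.a.X) has moves ··a··> s2
  s2 = a.(rec X. a.a.a.X) has moves ··a··> s0
Reachable graph of Q (3 states):
  t0 = rec X. b.a.a.X has moves ··b··> t1
  t1 = a.a.(rec X. b.a.a.X) has moves ··a··> t2
  t2 = a.(rec X. b.a.a.X) has moves ··a··> t0
Run σ = ⟨a⟩ on P: start {s0}
  step 1 (a): {s1}
  P completes σ.
Run σ = ⟨a⟩ on Q: start {t0}
  step 1 (a): ∅ (Q stuck)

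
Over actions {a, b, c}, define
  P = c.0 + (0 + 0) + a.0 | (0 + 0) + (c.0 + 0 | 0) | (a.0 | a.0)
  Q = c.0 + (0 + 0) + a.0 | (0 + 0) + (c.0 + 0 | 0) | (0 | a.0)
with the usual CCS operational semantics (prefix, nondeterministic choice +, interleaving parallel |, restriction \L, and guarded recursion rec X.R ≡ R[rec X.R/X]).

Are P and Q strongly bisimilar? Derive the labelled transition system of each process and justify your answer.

Reachable graph of P (10 states):
  p0 = c.0 + (0 + 0) + a.0 | (0 + 0) + (c.0 + 0 | 0) | (a.0 | a.0) has moves ··a··> p1, ··a··> p2, ··a··> p3, ··c··> p4, ··c··> p5
  p1 = (c.0 + 0 | 0) | (0 | a.0) has moves ··a··> p6, ··c··> p7
  p2 = (c.0 + 0 | 0) | (a.0 | 0) has moves ··a··> p6, ··c··> p8
  p3 = 0 | (0 + 0) has moves deadlocked
  p4 = 0 has moves deadlocked
  p5 = 0 | (a.0 | a.0) has moves ··a··> p7, ··a··> p8
  p6 = (c.0 + 0 | 0) | (0 | 0) has moves ··c··> p9
  p7 = 0 | (0 | a.0) has moves ··a··> p9
  p8 = 0 | (a.0 | 0) has moves ··a··> p9
  p9 = 0 | (0 | 0) has moves deadlocked
Reachable graph of Q (6 states):
  q0 = c.0 + (0 + 0) + a.0 | (0 + 0) + (c.0 + 0 | 0) | (0 | a.0) has moves ··a··> q1, ··a··> q2, ··c··> q3, ··c··> q4
  q1 = (c.0 + 0 | 0) | (0 | 0) has moves ··c··> q5
  q2 = 0 | (0 + 0) has moves deadlocked
  q3 = 0 has moves deadlocked
  q4 = 0 | (0 | a.0) has moves ··a··> q5
  q5 = 0 | (0 | 0) has moves deadlocked
Partition-refinement fixed point:
  B0 = {p0}
  B1 = {p3, p4, p9, q2, q3, q5}
  B2 = {p5}
  B3 = {p7, p8, q4}
  B4 = {p1, p2}
  B5 = {p6, q1}
  B6 = {q0}
p0 ∈ B0, q0 ∈ B6 → different blocks

not bisimilar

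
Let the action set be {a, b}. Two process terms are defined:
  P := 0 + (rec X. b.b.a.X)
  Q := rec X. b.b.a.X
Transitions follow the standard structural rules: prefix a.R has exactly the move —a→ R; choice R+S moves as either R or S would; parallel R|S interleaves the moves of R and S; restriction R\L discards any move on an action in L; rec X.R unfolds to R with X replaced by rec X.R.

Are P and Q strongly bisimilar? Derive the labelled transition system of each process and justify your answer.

Reachable graph of P (4 states):
  p0 = 0 + (rec X. b.b.a.X) | —b→ p1
  p1 = b.a.(rec X. b.b.a.X) | —b→ p2
  p2 = a.(rec X. b.b.a.X) | —a→ p3
  p3 = rec X. b.b.a.X | —b→ p1
Reachable graph of Q (3 states):
  q0 = rec X. b.b.a.X | —b→ q1
  q1 = b.a.(rec X. b.b.a.X) | —b→ q2
  q2 = a.(rec X. b.b.a.X) | —a→ q0
Bisimilarity quotient blocks:
  B0 = {p0, p3, q0}
  B1 = {p1, q1}
  B2 = {p2, q2}
p0 ∈ B0, q0 ∈ B0 → same block

P ~ Q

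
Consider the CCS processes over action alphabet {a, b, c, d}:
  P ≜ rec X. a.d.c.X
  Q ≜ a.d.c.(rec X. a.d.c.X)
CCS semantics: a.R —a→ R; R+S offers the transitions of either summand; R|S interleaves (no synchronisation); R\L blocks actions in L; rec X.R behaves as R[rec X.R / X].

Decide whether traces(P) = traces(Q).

Reachable graph of P (3 states):
  s0 = rec X. a.d.c.X :: —a→ s1
  s1 = d.c.(rec X. a.d.c.X) :: —d→ s2
  s2 = c.(rec X. a.d.c.X) :: —c→ s0
Reachable graph of Q (4 states):
  t0 = a.d.c.(rec X. a.d.c.X) :: —a→ t1
  t1 = d.c.(rec X. a.d.c.X) :: —d→ t2
  t2 = c.(rec X. a.d.c.X) :: —c→ t3
  t3 = rec X. a.d.c.X :: —a→ t1
Bisimilarity quotient blocks:
  B0 = {s0, t0, t3}
  B1 = {s1, t1}
  B2 = {s2, t2}
s0 ∈ B0, t0 ∈ B0 → same block
Bisimilar ⇒ trace-equivalent.

trace-equivalent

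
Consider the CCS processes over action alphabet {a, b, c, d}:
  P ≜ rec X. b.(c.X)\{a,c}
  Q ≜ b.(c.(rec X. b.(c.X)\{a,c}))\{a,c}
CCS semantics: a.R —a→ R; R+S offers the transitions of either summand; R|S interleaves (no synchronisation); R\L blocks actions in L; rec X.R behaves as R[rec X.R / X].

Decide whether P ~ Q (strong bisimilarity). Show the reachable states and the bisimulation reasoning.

bisimilar

Reachable graph of P (2 states):
  s0 = rec X. b.(c.X)\{a,c} → —b→ s1
  s1 = (c.(rec X. b.(c.X)\{a,c}))\{a,c} → ∅
Reachable graph of Q (2 states):
  t0 = b.(c.(rec X. b.(c.X)\{a,c}))\{a,c} → —b→ t1
  t1 = (c.(rec X. b.(c.X)\{a,c}))\{a,c} → ∅
Partition-refinement fixed point:
  B0 = {s0, t0}
  B1 = {s1, t1}
s0 ∈ B0, t0 ∈ B0 → same block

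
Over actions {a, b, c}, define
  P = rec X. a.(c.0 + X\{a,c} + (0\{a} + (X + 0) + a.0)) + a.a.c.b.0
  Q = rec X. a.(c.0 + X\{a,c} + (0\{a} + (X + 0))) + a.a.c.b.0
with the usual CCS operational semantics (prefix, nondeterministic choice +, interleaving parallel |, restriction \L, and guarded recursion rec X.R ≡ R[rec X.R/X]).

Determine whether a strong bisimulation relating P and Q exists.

P ≁ Q

Reachable graph of P (6 states):
  m0 = rec X. a.(c.0 + X\{a,c} + (0\{a} + (X + 0) + a.0)) + a.a.c.b.0 :: -a-> m1, -a-> m2
  m1 = a.c.b.0 :: -a-> m3
  m2 = c.0 + (rec X. a.(c.0 + X\{a,c} + (0\{a} + (X + 0) + a.0)) + a.a.c.b.0)\{a,c} + (0\{a} + ((rec X. a.(c.0 + X\{a,c} + (0\{a} + (X + 0) + a.0)) + a.a.c.b.0) + 0) + a.0) :: -a-> m1, -a-> m2, -a-> m4, -c-> m4
  m3 = c.b.0 :: -c-> m5
  m4 = 0 :: ·
  m5 = b.0 :: -b-> m4
Reachable graph of Q (6 states):
  n0 = rec X. a.(c.0 + X\{a,c} + (0\{a} + (X + 0))) + a.a.c.b.0 :: -a-> n1, -a-> n2
  n1 = a.c.b.0 :: -a-> n3
  n2 = c.0 + (rec X. a.(c.0 + X\{a,c} + (0\{a} + (X + 0))) + a.a.c.b.0)\{a,c} + (0\{a} + ((rec X. a.(c.0 + X\{a,c} + (0\{a} + (X + 0))) + a.a.c.b.0) + 0)) :: -a-> n1, -a-> n2, -c-> n4
  n3 = c.b.0 :: -c-> n5
  n4 = 0 :: ·
  n5 = b.0 :: -b-> n4
Bisimilarity quotient blocks:
  B0 = {m0}
  B1 = {m1, n1}
  B2 = {m3, n3}
  B3 = {m5, n5}
  B4 = {m4, n4}
  B5 = {m2}
  B6 = {n0}
  B7 = {n2}
m0 ∈ B0, n0 ∈ B6 → different blocks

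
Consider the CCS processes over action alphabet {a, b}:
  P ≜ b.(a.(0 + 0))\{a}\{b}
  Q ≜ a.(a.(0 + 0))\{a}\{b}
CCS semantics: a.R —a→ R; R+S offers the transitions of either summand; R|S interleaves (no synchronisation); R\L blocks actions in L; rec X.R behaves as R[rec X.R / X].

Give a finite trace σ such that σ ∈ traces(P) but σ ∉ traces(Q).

P's transition system — 2 states:
  m0 = b.(a.(0 + 0))\{a}\{b} ⊢ -b-> m1
  m1 = (a.(0 + 0))\{a}\{b} ⊢ ∅
Q's transition system — 2 states:
  n0 = a.(a.(0 + 0))\{a}\{b} ⊢ -a-> n1
  n1 = (a.(0 + 0))\{a}\{b} ⊢ ∅
Trace ⟨b⟩ through P, begin at {m0}:
  step 1 (b): {m1}
  P completes σ.
Trace ⟨b⟩ through Q, begin at {n0}:
  step 1 (b): no successor for Q

b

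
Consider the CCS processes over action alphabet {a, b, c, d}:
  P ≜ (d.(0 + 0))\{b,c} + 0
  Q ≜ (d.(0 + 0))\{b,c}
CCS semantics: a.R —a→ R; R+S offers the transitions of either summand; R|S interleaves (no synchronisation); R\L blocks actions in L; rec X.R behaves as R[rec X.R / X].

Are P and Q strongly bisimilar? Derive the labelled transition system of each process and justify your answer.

LTS(P): 2 reachable states
  m0 = (d.(0 + 0))\{b,c} + 0 ⊢ —d→ m1
  m1 = (0 + 0)\{b,c} ⊢ (no moves)
LTS(Q): 2 reachable states
  n0 = (d.(0 + 0))\{b,c} ⊢ —d→ n1
  n1 = (0 + 0)\{b,c} ⊢ (no moves)
Bisimilarity quotient blocks:
  B0 = {m0, n0}
  B1 = {m1, n1}
m0 ∈ B0, n0 ∈ B0 → same block

P ~ Q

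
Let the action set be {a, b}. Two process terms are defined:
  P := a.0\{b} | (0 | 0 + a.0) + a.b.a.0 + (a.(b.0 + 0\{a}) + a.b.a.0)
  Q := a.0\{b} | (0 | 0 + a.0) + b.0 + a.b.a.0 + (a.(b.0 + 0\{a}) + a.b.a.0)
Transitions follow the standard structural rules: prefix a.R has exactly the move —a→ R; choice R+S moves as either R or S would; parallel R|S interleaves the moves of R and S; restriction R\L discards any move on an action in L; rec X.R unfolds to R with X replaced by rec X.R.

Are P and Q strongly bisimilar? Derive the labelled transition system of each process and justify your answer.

P ≁ Q

LTS(P): 8 reachable states
  m0 = a.0\{b} | (0 | 0 + a.0) + a.b.a.0 + (a.(b.0 + 0\{a}) + a.b.a.0) | =a=> m1, =a=> m2, =a=> m3, =a=> m4
  m1 = 0\{b} | (0 | 0 + a.0) | =a=> m5
  m2 = a.0\{b} | 0 | =a=> m5
  m3 = b.0 + 0\{a} | =b=> m6
  m4 = b.a.0 | =b=> m7
  m5 = 0\{b} | 0 | ∅
  m6 = 0 | ∅
  m7 = a.0 | =a=> m6
LTS(Q): 8 reachable states
  n0 = a.0\{b} | (0 | 0 + a.0) + b.0 + a.b.a.0 + (a.(b.0 + 0\{a}) + a.b.a.0) | =a=> n1, =a=> n2, =a=> n3, =a=> n4, =b=> n5
  n1 = 0\{b} | (0 | 0 + a.0) | =a=> n6
  n2 = a.0\{b} | 0 | =a=> n6
  n3 = b.0 + 0\{a} | =b=> n5
  n4 = b.a.0 | =b=> n7
  n5 = 0 | ∅
  n6 = 0\{b} | 0 | ∅
  n7 = a.0 | =a=> n5
Bisimilarity quotient blocks:
  B0 = {m0}
  B1 = {m3, n3}
  B2 = {m5, m6, n5, n6}
  B3 = {m4, n4}
  B4 = {m1, m2, m7, n1, n2, n7}
  B5 = {n0}
m0 ∈ B0, n0 ∈ B5 → different blocks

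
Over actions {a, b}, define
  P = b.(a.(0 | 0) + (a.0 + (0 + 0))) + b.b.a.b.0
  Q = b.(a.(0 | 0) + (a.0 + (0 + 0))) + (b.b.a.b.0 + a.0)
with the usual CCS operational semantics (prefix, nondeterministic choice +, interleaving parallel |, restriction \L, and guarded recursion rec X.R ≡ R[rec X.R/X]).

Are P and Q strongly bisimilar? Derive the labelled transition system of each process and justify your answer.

not bisimilar

Reachable graph of P (7 states):
  u0 = b.(a.(0 | 0) + (a.0 + (0 + 0))) + b.b.a.b.0 → =b=> u1, =b=> u2
  u1 = a.(0 | 0) + (a.0 + (0 + 0)) → =a=> u3, =a=> u4
  u2 = b.a.b.0 → =b=> u5
  u3 = 0 → (no moves)
  u4 = 0 | 0 → (no moves)
  u5 = a.b.0 → =a=> u6
  u6 = b.0 → =b=> u3
Reachable graph of Q (7 states):
  v0 = b.(a.(0 | 0) + (a.0 + (0 + 0))) + (b.b.a.b.0 + a.0) → =a=> v1, =b=> v2, =b=> v3
  v1 = 0 → (no moves)
  v2 = a.(0 | 0) + (a.0 + (0 + 0)) → =a=> v1, =a=> v4
  v3 = b.a.b.0 → =b=> v5
  v4 = 0 | 0 → (no moves)
  v5 = a.b.0 → =a=> v6
  v6 = b.0 → =b=> v1
Partition-refinement fixed point:
  B0 = {u0}
  B1 = {u2, v3}
  B2 = {u5, v5}
  B3 = {u6, v6}
  B4 = {u3, u4, v1, v4}
  B5 = {u1, v2}
  B6 = {v0}
u0 ∈ B0, v0 ∈ B6 → different blocks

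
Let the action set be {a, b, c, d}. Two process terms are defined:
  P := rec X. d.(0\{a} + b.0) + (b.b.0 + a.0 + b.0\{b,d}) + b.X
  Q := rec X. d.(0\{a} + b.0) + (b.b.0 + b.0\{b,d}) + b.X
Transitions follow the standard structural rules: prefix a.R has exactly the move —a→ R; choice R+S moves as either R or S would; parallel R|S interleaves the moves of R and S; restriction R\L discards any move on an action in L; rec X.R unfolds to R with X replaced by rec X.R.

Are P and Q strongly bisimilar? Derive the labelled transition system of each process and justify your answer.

LTS(P): 5 reachable states
  m0 = rec X. d.(0\{a} + b.0) + (b.b.0 + a.0 + b.0\{b,d}) + b.X ⊢ -a-> m1, -b-> m0, -b-> m2, -b-> m3, -d-> m4
  m1 = 0 ⊢ ∅
  m2 = 0\{b,d} ⊢ ∅
  m3 = b.0 ⊢ -b-> m1
  m4 = 0\{a} + b.0 ⊢ -b-> m1
LTS(Q): 5 reachable states
  n0 = rec X. d.(0\{a} + b.0) + (b.b.0 + b.0\{b,d}) + b.X ⊢ -b-> n0, -b-> n1, -b-> n2, -d-> n3
  n1 = 0\{b,d} ⊢ ∅
  n2 = b.0 ⊢ -b-> n4
  n3 = 0\{a} + b.0 ⊢ -b-> n4
  n4 = 0 ⊢ ∅
Coarsest stable partition (strong bisimilarity classes):
  B0 = {m0}
  B1 = {m1, m2, n1, n4}
  B2 = {m3, m4, n2, n3}
  B3 = {n0}
m0 ∈ B0, n0 ∈ B3 → different blocks

P ≁ Q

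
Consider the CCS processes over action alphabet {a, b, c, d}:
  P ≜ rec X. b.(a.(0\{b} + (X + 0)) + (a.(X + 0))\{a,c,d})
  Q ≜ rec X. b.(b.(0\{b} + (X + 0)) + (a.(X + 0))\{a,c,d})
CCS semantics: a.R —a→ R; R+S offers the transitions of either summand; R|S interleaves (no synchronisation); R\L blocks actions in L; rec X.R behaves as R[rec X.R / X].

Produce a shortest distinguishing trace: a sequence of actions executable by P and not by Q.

Reachable graph of P (3 states):
  m0 = rec X. b.(a.(0\{b} + (X + 0)) + (a.(X + 0))\{a,c,d}) → ··b··> m1
  m1 = a.(0\{b} + ((rec X. b.(a.(0\{b} + (X + 0)) + (a.(X + 0))\{a,c,d})) + 0)) + (a.((rec X. b.(a.(0\{b} + (X + 0)) + (a.(X + 0))\{a,c,d})) + 0))\{a,c,d} → ··a··> m2
  m2 = 0\{b} + ((rec X. b.(a.(0\{b} + (X + 0)) + (a.(X + 0))\{a,c,d})) + 0) → ··b··> m1
Reachable graph of Q (3 states):
  n0 = rec X. b.(b.(0\{b} + (X + 0)) + (a.(X + 0))\{a,c,d}) → ··b··> n1
  n1 = b.(0\{b} + ((rec X. b.(b.(0\{b} + (X + 0)) + (a.(X + 0))\{a,c,d})) + 0)) + (a.((rec X. b.(b.(0\{b} + (X + 0)) + (a.(X + 0))\{a,c,d})) + 0))\{a,c,d} → ··b··> n2
  n2 = 0\{b} + ((rec X. b.(b.(0\{b} + (X + 0)) + (a.(X + 0))\{a,c,d})) + 0) → ··b··> n1
Run σ = ⟨ba⟩ on P: start {m0}
  [1] b ⇒ {m1}
  [2] a ⇒ {m2}
  — P admits the full trace.
Run σ = ⟨ba⟩ on Q: start {n0}
  [1] b ⇒ {n1}
  [2] a ⇒ no successor for Q

ba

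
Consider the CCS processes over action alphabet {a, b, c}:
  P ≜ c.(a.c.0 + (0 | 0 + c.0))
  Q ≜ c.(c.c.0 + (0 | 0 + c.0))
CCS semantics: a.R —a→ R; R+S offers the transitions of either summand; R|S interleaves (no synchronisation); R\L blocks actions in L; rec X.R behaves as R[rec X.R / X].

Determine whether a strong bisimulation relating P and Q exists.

LTS(P): 4 reachable states
  m0 = c.(a.c.0 + (0 | 0 + c.0)) ⊢ —c→ m1
  m1 = a.c.0 + (0 | 0 + c.0) ⊢ —a→ m2, —c→ m3
  m2 = c.0 ⊢ —c→ m3
  m3 = 0 ⊢ stopped
LTS(Q): 4 reachable states
  n0 = c.(c.c.0 + (0 | 0 + c.0)) ⊢ —c→ n1
  n1 = c.c.0 + (0 | 0 + c.0) ⊢ —c→ n2, —c→ n3
  n2 = 0 ⊢ stopped
  n3 = c.0 ⊢ —c→ n2
Bisimilarity quotient blocks:
  B0 = {m0}
  B1 = {m1}
  B2 = {m2, n3}
  B3 = {m3, n2}
  B4 = {n0}
  B5 = {n1}
m0 ∈ B0, n0 ∈ B4 → different blocks

not bisimilar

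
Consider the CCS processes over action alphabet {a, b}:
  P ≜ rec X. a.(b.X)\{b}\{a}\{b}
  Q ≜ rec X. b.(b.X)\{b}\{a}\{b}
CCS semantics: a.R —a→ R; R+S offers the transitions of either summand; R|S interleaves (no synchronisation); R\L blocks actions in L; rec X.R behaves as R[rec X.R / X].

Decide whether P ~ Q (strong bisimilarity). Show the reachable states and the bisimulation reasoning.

NO

LTS(P): 2 reachable states
  p0 = rec X. a.(b.X)\{b}\{a}\{b} ⊢ -a-> p1
  p1 = (b.(rec X. a.(b.X)\{b}\{a}\{b}))\{b}\{a}\{b} ⊢ deadlocked
LTS(Q): 2 reachable states
  q0 = rec X. b.(b.X)\{b}\{a}\{b} ⊢ -b-> q1
  q1 = (b.(rec X. b.(b.X)\{b}\{a}\{b}))\{b}\{a}\{b} ⊢ deadlocked
Bisimilarity quotient blocks:
  B0 = {p0}
  B1 = {p1, q1}
  B2 = {q0}
p0 ∈ B0, q0 ∈ B2 → different blocks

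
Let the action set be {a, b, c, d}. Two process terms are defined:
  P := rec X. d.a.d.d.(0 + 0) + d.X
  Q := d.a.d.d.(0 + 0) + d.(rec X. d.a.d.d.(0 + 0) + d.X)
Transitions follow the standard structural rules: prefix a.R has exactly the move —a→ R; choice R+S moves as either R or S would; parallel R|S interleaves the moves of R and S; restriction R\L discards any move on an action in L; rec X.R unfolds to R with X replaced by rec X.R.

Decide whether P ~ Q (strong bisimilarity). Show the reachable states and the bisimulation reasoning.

LTS(P): 5 reachable states
  s0 = rec X. d.a.d.d.(0 + 0) + d.X ⊢ ··d··> s0, ··d··> s1
  s1 = a.d.d.(0 + 0) ⊢ ··a··> s2
  s2 = d.d.(0 + 0) ⊢ ··d··> s3
  s3 = d.(0 + 0) ⊢ ··d··> s4
  s4 = 0 + 0 ⊢ deadlocked
LTS(Q): 6 reachable states
  t0 = d.a.d.d.(0 + 0) + d.(rec X. d.a.d.d.(0 + 0) + d.X) ⊢ ··d··> t1, ··d··> t2
  t1 = a.d.d.(0 + 0) ⊢ ··a··> t3
  t2 = rec X. d.a.d.d.(0 + 0) + d.X ⊢ ··d··> t1, ··d··> t2
  t3 = d.d.(0 + 0) ⊢ ··d··> t4
  t4 = d.(0 + 0) ⊢ ··d··> t5
  t5 = 0 + 0 ⊢ deadlocked
Partition-refinement fixed point:
  B0 = {s0, t0, t2}
  B1 = {s1, t1}
  B2 = {s2, t3}
  B3 = {s3, t4}
  B4 = {s4, t5}
s0 ∈ B0, t0 ∈ B0 → same block

YES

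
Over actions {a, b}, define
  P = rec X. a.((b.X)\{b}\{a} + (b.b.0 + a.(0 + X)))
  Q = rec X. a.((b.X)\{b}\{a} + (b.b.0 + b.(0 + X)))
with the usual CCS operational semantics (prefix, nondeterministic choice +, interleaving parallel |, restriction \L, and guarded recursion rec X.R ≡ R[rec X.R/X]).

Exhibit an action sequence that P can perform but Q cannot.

aa

P's transition system — 5 states:
  p0 = rec X. a.((b.X)\{b}\{a} + (b.b.0 + a.(0 + X))) | =a=> p1
  p1 = (b.(rec X. a.((b.X)\{b}\{a} + (b.b.0 + a.(0 + X)))))\{b}\{a} + (b.b.0 + a.(0 + (rec X. a.((b.X)\{b}\{a} + (b.b.0 + a.(0 + X)))))) | =a=> p2, =b=> p3
  p2 = 0 + (rec X. a.((b.X)\{b}\{a} + (b.b.0 + a.(0 + X)))) | =a=> p1
  p3 = b.0 | =b=> p4
  p4 = 0 | deadlocked
Q's transition system — 5 states:
  q0 = rec X. a.((b.X)\{b}\{a} + (b.b.0 + b.(0 + X))) | =a=> q1
  q1 = (b.(rec X. a.((b.X)\{b}\{a} + (b.b.0 + b.(0 + X)))))\{b}\{a} + (b.b.0 + b.(0 + (rec X. a.((b.X)\{b}\{a} + (b.b.0 + b.(0 + X)))))) | =b=> q2, =b=> q3
  q2 = 0 + (rec X. a.((b.X)\{b}\{a} + (b.b.0 + b.(0 + X)))) | =a=> q1
  q3 = b.0 | =b=> q4
  q4 = 0 | deadlocked
Trace ⟨aa⟩ through P, begin at {p0}:
  [1] a ⇒ {p1}
  [2] a ⇒ {p2}
  — P admits the full trace.
Trace ⟨aa⟩ through Q, begin at {q0}:
  [1] a ⇒ {q1}
  [2] a ⇒ ∅  — Q cannot continue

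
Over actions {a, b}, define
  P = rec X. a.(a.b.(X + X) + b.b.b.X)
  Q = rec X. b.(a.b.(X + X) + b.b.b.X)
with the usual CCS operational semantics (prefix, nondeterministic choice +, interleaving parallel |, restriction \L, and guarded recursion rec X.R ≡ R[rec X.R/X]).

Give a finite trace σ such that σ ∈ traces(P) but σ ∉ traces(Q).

a

P's transition system — 6 states:
  p0 = rec X. a.(a.b.(X + X) + b.b.b.X) has moves -a-> p1
  p1 = a.b.((rec X. a.(a.b.(X + X) + b.b.b.X)) + (rec X. a.(a.b.(X + X) + b.b.b.X))) + b.b.b.(rec X. a.(a.b.(X + X) + b.b.b.X)) has moves -a-> p2, -b-> p3
  p2 = b.((rec X. a.(a.b.(X + X) + b.b.b.X)) + (rec X. a.(a.b.(X + X) + b.b.b.X))) has moves -b-> p4
  p3 = b.b.(rec X. a.(a.b.(X + X) + b.b.b.X)) has moves -b-> p5
  p4 = (rec X. a.(a.b.(X + X) + b.b.b.X)) + (rec X. a.(a.b.(X + X) + b.b.b.X)) has moves -a-> p1
  p5 = b.(rec X. a.(a.b.(X + X) + b.b.b.X)) has moves -b-> p0
Q's transition system — 6 states:
  q0 = rec X. b.(a.b.(X + X) + b.b.b.X) has moves -b-> q1
  q1 = a.b.((rec X. b.(a.b.(X + X) + b.b.b.X)) + (rec X. b.(a.b.(X + X) + b.b.b.X))) + b.b.b.(rec X. b.(a.b.(X + X) + b.b.b.X)) has moves -a-> q2, -b-> q3
  q2 = b.((rec X. b.(a.b.(X + X) + b.b.b.X)) + (rec X. b.(a.b.(X + X) + b.b.b.X))) has moves -b-> q4
  q3 = b.b.(rec X. b.(a.b.(X + X) + b.b.b.X)) has moves -b-> q5
  q4 = (rec X. b.(a.b.(X + X) + b.b.b.X)) + (rec X. b.(a.b.(X + X) + b.b.b.X)) has moves -b-> q1
  q5 = b.(rec X. b.(a.b.(X + X) + b.b.b.X)) has moves -b-> q0
Trace ⟨a⟩ through P, begin at {p0}:
  after a @ step 1: {p1}
  — P admits the full trace.
Trace ⟨a⟩ through Q, begin at {q0}:
  after a @ step 1: ∅  — Q cannot continue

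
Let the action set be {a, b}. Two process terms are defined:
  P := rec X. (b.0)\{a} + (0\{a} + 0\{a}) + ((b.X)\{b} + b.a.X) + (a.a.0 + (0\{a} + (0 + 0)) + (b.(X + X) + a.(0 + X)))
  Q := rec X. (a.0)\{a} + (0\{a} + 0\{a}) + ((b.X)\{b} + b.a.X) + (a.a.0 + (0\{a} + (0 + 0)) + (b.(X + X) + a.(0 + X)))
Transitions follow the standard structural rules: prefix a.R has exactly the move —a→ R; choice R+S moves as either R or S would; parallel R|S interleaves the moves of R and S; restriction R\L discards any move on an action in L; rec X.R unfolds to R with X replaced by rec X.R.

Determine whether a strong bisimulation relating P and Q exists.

NO

P's transition system — 7 states:
  u0 = rec X. (b.0)\{a} + (0\{a} + 0\{a}) + ((b.X)\{b} + b.a.X) + (a.a.0 + (0\{a} + (0 + 0)) + (b.(X + X) + a.(0 + X))) → -a-> u1, -a-> u2, -b-> u3, -b-> u4, -b-> u5
  u1 = 0 + (rec X. (b.0)\{a} + (0\{a} + 0\{a}) + ((b.X)\{b} + b.a.X) + (a.a.0 + (0\{a} + (0 + 0)) + (b.(X + X) + a.(0 + X)))) → -a-> u1, -a-> u2, -b-> u3, -b-> u4, -b-> u5
  u2 = a.0 → -a-> u6
  u3 = (rec X. (b.0)\{a} + (0\{a} + 0\{a}) + ((b.X)\{b} + b.a.X) + (a.a.0 + (0\{a} + (0 + 0)) + (b.(X + X) + a.(0 + X)))) + (rec X. (b.0)\{a} + (0\{a} + 0\{a}) + ((b.X)\{b} + b.a.X) + (a.a.0 + (0\{a} + (0 + 0)) + (b.(X + X) + a.(0 + X)))) → -a-> u1, -a-> u2, -b-> u3, -b-> u4, -b-> u5
  u4 = 0\{a} → stopped
  u5 = a.(rec X. (b.0)\{a} + (0\{a} + 0\{a}) + ((b.X)\{b} + b.a.X) + (a.a.0 + (0\{a} + (0 + 0)) + (b.(X + X) + a.(0 + X)))) → -a-> u0
  u6 = 0 → stopped
Q's transition system — 6 states:
  v0 = rec X. (a.0)\{a} + (0\{a} + 0\{a}) + ((b.X)\{b} + b.a.X) + (a.a.0 + (0\{a} + (0 + 0)) + (b.(X + X) + a.(0 + X))) → -a-> v1, -a-> v2, -b-> v3, -b-> v4
  v1 = 0 + (rec X. (a.0)\{a} + (0\{a} + 0\{a}) + ((b.X)\{b} + b.a.X) + (a.a.0 + (0\{a} + (0 + 0)) + (b.(X + X) + a.(0 + X)))) → -a-> v1, -a-> v2, -b-> v3, -b-> v4
  v2 = a.0 → -a-> v5
  v3 = (rec X. (a.0)\{a} + (0\{a} + 0\{a}) + ((b.X)\{b} + b.a.X) + (a.a.0 + (0\{a} + (0 + 0)) + (b.(X + X) + a.(0 + X)))) + (rec X. (a.0)\{a} + (0\{a} + 0\{a}) + ((b.X)\{b} + b.a.X) + (a.a.0 + (0\{a} + (0 + 0)) + (b.(X + X) + a.(0 + X)))) → -a-> v1, -a-> v2, -b-> v3, -b-> v4
  v4 = a.(rec X. (a.0)\{a} + (0\{a} + 0\{a}) + ((b.X)\{b} + b.a.X) + (a.a.0 + (0\{a} + (0 + 0)) + (b.(X + X) + a.(0 + X)))) → -a-> v0
  v5 = 0 → stopped
Bisimilarity quotient blocks:
  B0 = {u0, u1, u3}
  B1 = {u2, v2}
  B2 = {u4, u6, v5}
  B3 = {u5}
  B4 = {v0, v1, v3}
  B5 = {v4}
u0 ∈ B0, v0 ∈ B4 → different blocks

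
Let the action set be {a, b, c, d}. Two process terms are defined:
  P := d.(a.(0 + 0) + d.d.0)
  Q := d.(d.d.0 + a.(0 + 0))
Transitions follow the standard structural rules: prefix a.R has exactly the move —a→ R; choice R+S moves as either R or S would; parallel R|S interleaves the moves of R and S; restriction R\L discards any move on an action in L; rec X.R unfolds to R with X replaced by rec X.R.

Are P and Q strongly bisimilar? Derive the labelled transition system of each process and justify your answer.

LTS(P): 5 reachable states
  p0 = d.(a.(0 + 0) + d.d.0) ⊢ ··d··> p1
  p1 = a.(0 + 0) + d.d.0 ⊢ ··a··> p2, ··d··> p3
  p2 = 0 + 0 ⊢ (no moves)
  p3 = d.0 ⊢ ··d··> p4
  p4 = 0 ⊢ (no moves)
LTS(Q): 5 reachable states
  q0 = d.(d.d.0 + a.(0 + 0)) ⊢ ··d··> q1
  q1 = d.d.0 + a.(0 + 0) ⊢ ··a··> q2, ··d··> q3
  q2 = 0 + 0 ⊢ (no moves)
  q3 = d.0 ⊢ ··d··> q4
  q4 = 0 ⊢ (no moves)
Bisimilarity quotient blocks:
  B0 = {p0, q0}
  B1 = {p1, q1}
  B2 = {p2, p4, q2, q4}
  B3 = {p3, q3}
p0 ∈ B0, q0 ∈ B0 → same block

YES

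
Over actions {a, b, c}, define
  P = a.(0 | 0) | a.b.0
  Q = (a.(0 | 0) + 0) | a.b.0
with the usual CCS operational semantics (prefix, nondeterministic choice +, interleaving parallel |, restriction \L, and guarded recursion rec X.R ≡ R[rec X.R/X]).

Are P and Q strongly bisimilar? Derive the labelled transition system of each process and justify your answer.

YES

LTS(P): 6 reachable states
  s0 = a.(0 | 0) | a.b.0 has moves -a-> s1, -a-> s2
  s1 = 0 | 0 | a.b.0 has moves -a-> s3
  s2 = a.(0 | 0) | b.0 has moves -a-> s3, -b-> s4
  s3 = 0 | 0 | b.0 has moves -b-> s5
  s4 = a.(0 | 0) | 0 has moves -a-> s5
  s5 = 0 | 0 | 0 has moves stopped
LTS(Q): 6 reachable states
  t0 = (a.(0 | 0) + 0) | a.b.0 has moves -a-> t1, -a-> t2
  t1 = (a.(0 | 0) + 0) | b.0 has moves -a-> t3, -b-> t4
  t2 = 0 | 0 | a.b.0 has moves -a-> t3
  t3 = 0 | 0 | b.0 has moves -b-> t5
  t4 = (a.(0 | 0) + 0) | 0 has moves -a-> t5
  t5 = 0 | 0 | 0 has moves stopped
Partition-refinement fixed point:
  B0 = {s0, t0}
  B1 = {s2, t1}
  B2 = {s3, t3}
  B3 = {s5, t5}
  B4 = {s4, t4}
  B5 = {s1, t2}
s0 ∈ B0, t0 ∈ B0 → same block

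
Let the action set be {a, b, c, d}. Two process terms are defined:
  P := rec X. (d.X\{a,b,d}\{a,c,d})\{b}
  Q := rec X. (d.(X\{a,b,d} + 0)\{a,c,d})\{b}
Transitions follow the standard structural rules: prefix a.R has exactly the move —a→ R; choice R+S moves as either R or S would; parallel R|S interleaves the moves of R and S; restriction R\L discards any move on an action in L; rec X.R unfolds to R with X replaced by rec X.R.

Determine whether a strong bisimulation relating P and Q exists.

YES

LTS(P): 2 reachable states
  p0 = rec X. (d.X\{a,b,d}\{a,c,d})\{b} ⊢ -d-> p1
  p1 = (rec X. (d.X\{a,b,d}\{a,c,d})\{b})\{a,b,d}\{a,c,d}\{b} ⊢ ·
LTS(Q): 2 reachable states
  q0 = rec X. (d.(X\{a,b,d} + 0)\{a,c,d})\{b} ⊢ -d-> q1
  q1 = ((rec X. (d.(X\{a,b,d} + 0)\{a,c,d})\{b})\{a,b,d} + 0)\{a,c,d}\{b} ⊢ ·
Bisimilarity quotient blocks:
  B0 = {p0, q0}
  B1 = {p1, q1}
p0 ∈ B0, q0 ∈ B0 → same block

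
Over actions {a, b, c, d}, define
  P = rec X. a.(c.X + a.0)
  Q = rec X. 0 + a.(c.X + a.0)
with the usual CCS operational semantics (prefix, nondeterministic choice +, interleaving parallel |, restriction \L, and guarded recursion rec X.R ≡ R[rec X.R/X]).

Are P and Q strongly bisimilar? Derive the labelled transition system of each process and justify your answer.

bisimilar

P's transition system — 3 states:
  m0 = rec X. a.(c.X + a.0) :: --a--▸ m1
  m1 = c.(rec X. a.(c.X + a.0)) + a.0 :: --a--▸ m2, --c--▸ m0
  m2 = 0 :: (no moves)
Q's transition system — 3 states:
  n0 = rec X. 0 + a.(c.X + a.0) :: --a--▸ n1
  n1 = c.(rec X. 0 + a.(c.X + a.0)) + a.0 :: --a--▸ n2, --c--▸ n0
  n2 = 0 :: (no moves)
Bisimilarity quotient blocks:
  B0 = {m0, n0}
  B1 = {m1, n1}
  B2 = {m2, n2}
m0 ∈ B0, n0 ∈ B0 → same block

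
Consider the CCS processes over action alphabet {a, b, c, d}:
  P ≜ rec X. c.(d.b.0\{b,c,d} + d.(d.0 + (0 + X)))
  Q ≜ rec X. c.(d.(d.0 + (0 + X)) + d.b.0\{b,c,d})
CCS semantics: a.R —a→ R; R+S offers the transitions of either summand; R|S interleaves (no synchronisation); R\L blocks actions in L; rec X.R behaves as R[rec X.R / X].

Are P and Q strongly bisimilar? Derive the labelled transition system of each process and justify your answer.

LTS(P): 6 reachable states
  m0 = rec X. c.(d.b.0\{b,c,d} + d.(d.0 + (0 + X))) has moves =c=> m1
  m1 = d.b.0\{b,c,d} + d.(d.0 + (0 + (rec X. c.(d.b.0\{b,c,d} + d.(d.0 + (0 + X)))))) has moves =d=> m2, =d=> m3
  m2 = b.0\{b,c,d} has moves =b=> m4
  m3 = d.0 + (0 + (rec X. c.(d.b.0\{b,c,d} + d.(d.0 + (0 + X))))) has moves =c=> m1, =d=> m5
  m4 = 0\{b,c,d} has moves stopped
  m5 = 0 has moves stopped
LTS(Q): 6 reachable states
  n0 = rec X. c.(d.(d.0 + (0 + X)) + d.b.0\{b,c,d}) has moves =c=> n1
  n1 = d.(d.0 + (0 + (rec X. c.(d.(d.0 + (0 + X)) + d.b.0\{b,c,d})))) + d.b.0\{b,c,d} has moves =d=> n2, =d=> n3
  n2 = b.0\{b,c,d} has moves =b=> n4
  n3 = d.0 + (0 + (rec X. c.(d.(d.0 + (0 + X)) + d.b.0\{b,c,d}))) has moves =c=> n1, =d=> n5
  n4 = 0\{b,c,d} has moves stopped
  n5 = 0 has moves stopped
Coarsest stable partition (strong bisimilarity classes):
  B0 = {m0, n0}
  B1 = {m1, n1}
  B2 = {m3, n3}
  B3 = {m4, m5, n4, n5}
  B4 = {m2, n2}
m0 ∈ B0, n0 ∈ B0 → same block

bisimilar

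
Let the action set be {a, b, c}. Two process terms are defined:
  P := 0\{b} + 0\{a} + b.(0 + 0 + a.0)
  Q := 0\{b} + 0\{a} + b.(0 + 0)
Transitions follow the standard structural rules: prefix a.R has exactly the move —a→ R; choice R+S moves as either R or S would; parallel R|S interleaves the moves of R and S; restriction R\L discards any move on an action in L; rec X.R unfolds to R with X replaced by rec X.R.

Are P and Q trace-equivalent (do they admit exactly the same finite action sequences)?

trace-distinct — witness ⟨ba⟩

LTS(P): 3 reachable states
  p0 = 0\{b} + 0\{a} + b.(0 + 0 + a.0) has moves —b→ p1
  p1 = 0 + 0 + a.0 has moves —a→ p2
  p2 = 0 has moves ∅
LTS(Q): 2 reachable states
  q0 = 0\{b} + 0\{a} + b.(0 + 0) has moves —b→ q1
  q1 = 0 + 0 has moves ∅
Trace ⟨ba⟩ through P, begin at {p0}:
  step 1 (b): {p1}
  step 2 (a): {p2}
  P completes σ.
Trace ⟨ba⟩ through Q, begin at {q0}:
  step 1 (b): {q1}
  step 2 (a): ∅  — Q cannot continue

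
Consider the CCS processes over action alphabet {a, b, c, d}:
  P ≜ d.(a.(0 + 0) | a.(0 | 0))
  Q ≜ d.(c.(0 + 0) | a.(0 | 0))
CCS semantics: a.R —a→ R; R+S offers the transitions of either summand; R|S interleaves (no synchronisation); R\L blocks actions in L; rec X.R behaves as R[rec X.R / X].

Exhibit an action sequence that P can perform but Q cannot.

daa

LTS(P): 5 reachable states
  u0 = d.(a.(0 + 0) | a.(0 | 0)) has moves --d--▸ u1
  u1 = a.(0 + 0) | a.(0 | 0) has moves --a--▸ u2, --a--▸ u3
  u2 = (0 + 0) | a.(0 | 0) has moves --a--▸ u4
  u3 = a.(0 + 0) | (0 | 0) has moves --a--▸ u4
  u4 = (0 + 0) | (0 | 0) has moves ·
LTS(Q): 5 reachable states
  v0 = d.(c.(0 + 0) | a.(0 | 0)) has moves --d--▸ v1
  v1 = c.(0 + 0) | a.(0 | 0) has moves --a--▸ v2, --c--▸ v3
  v2 = c.(0 + 0) | (0 | 0) has moves --c--▸ v4
  v3 = (0 + 0) | a.(0 | 0) has moves --a--▸ v4
  v4 = (0 + 0) | (0 | 0) has moves ·
Run σ = ⟨daa⟩ on P: start {u0}
  after d @ step 1: {u1}
  after a @ step 2: {u2, u3}
  after a @ step 3: {u4}
  P completes σ.
Run σ = ⟨daa⟩ on Q: start {v0}
  after d @ step 1: {v1}
  after a @ step 2: {v2}
  after a @ step 3: ∅  — Q cannot continue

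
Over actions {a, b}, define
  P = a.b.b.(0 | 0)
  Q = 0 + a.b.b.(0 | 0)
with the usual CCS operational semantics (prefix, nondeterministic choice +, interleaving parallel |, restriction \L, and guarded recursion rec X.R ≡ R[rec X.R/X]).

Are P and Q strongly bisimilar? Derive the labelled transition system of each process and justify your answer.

Reachable graph of P (4 states):
  m0 = a.b.b.(0 | 0) :: -a-> m1
  m1 = b.b.(0 | 0) :: -b-> m2
  m2 = b.(0 | 0) :: -b-> m3
  m3 = 0 | 0 :: deadlocked
Reachable graph of Q (4 states):
  n0 = 0 + a.b.b.(0 | 0) :: -a-> n1
  n1 = b.b.(0 | 0) :: -b-> n2
  n2 = b.(0 | 0) :: -b-> n3
  n3 = 0 | 0 :: deadlocked
Bisimilarity quotient blocks:
  B0 = {m0, n0}
  B1 = {m1, n1}
  B2 = {m2, n2}
  B3 = {m3, n3}
m0 ∈ B0, n0 ∈ B0 → same block

YES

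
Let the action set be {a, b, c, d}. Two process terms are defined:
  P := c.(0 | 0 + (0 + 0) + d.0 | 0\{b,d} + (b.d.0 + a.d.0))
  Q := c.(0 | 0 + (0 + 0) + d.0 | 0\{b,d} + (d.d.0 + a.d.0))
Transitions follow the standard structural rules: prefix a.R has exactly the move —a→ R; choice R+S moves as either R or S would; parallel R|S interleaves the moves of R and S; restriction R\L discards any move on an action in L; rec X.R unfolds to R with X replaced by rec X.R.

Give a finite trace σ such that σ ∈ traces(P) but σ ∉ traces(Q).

cb

LTS(P): 5 reachable states
  s0 = c.(0 | 0 + (0 + 0) + d.0 | 0\{b,d} + (b.d.0 + a.d.0)) :: -c-> s1
  s1 = 0 | 0 + (0 + 0) + d.0 | 0\{b,d} + (b.d.0 + a.d.0) :: -a-> s2, -b-> s2, -d-> s3
  s2 = d.0 :: -d-> s4
  s3 = 0 | 0\{b,d} :: ·
  s4 = 0 :: ·
LTS(Q): 5 reachable states
  t0 = c.(0 | 0 + (0 + 0) + d.0 | 0\{b,d} + (d.d.0 + a.d.0)) :: -c-> t1
  t1 = 0 | 0 + (0 + 0) + d.0 | 0\{b,d} + (d.d.0 + a.d.0) :: -a-> t2, -d-> t2, -d-> t3
  t2 = d.0 :: -d-> t4
  t3 = 0 | 0\{b,d} :: ·
  t4 = 0 :: ·
Trace ⟨cb⟩ through P, begin at {s0}:
  [1] c ⇒ {s1}
  [2] b ⇒ {s2}
  P completes σ.
Trace ⟨cb⟩ through Q, begin at {t0}:
  [1] c ⇒ {t1}
  [2] b ⇒ ∅ (Q stuck)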